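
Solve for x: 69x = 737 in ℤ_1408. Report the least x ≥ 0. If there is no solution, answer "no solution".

1133

First find gcd(69, 1408):
1408 = 20*69 + 28
69 = 2*28 + 13
28 = 2*13 + 2
13 = 6*2 + 1
2 = 2*1 + 0
gcd = 1, so a unique solution mod 1408 exists.
Back-substitute for the Bézout coefficients:
1 = 13 − 6·2
1 = −6·28 + 13·13
1 = 13·69 − 32·28
1 = −32·1408 + 653·69
So 69·(653) ≡ 1 (mod 1408), giving 69⁻¹ ≡ 653.
x ≡ 69⁻¹·737 ≡ 653·737 ≡ 1133 (mod 1408).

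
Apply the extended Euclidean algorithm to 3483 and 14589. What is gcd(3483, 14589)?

9

Euclidean algorithm:
14589 = 4*3483 + 657
3483 = 5*657 + 198
657 = 3*198 + 63
198 = 3*63 + 9
63 = 7*9 + 0
gcd(3483, 14589) = 9.
Back-substituting:
9 = 198 − 3·63
9 = −3·657 + 10·198
9 = 10·3483 − 53·657
9 = −53·14589 + 222·3483
So 9 = (-53)·14589 + (222)·3483.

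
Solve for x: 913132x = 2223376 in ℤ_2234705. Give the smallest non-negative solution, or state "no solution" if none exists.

no solution

gcd(913132, 2234705):
2234705 = 2*913132 + 408441
913132 = 2*408441 + 96250
408441 = 4*96250 + 23441
96250 = 4*23441 + 2486
23441 = 9*2486 + 1067
2486 = 2*1067 + 352
1067 = 3*352 + 11
352 = 32*11 + 0
gcd = 11, but 11 ∤ 2223376, so the congruence has no solution.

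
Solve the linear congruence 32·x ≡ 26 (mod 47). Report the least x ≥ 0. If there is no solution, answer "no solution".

39

First find gcd(32, 47):
47 = 1×32 + 15
32 = 2×15 + 2
15 = 7×2 + 1
2 = 2×1 + 0
gcd = 1, so a unique solution mod 47 exists.
Back-substitute for the Bézout coefficients:
1 = 15 − 7·2
1 = −7·32 + 15·15
1 = 15·47 − 22·32
So 32·(-22) ≡ 1 (mod 47), giving 32⁻¹ ≡ 25.
x ≡ 32⁻¹·26 ≡ 25·26 ≡ 39 (mod 47).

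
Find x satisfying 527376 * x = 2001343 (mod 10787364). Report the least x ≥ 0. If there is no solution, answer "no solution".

gcd(527376, 10787364):
10787364 = 20·527376 + 239844
527376 = 2·239844 + 47688
239844 = 5·47688 + 1404
47688 = 33·1404 + 1356
1404 = 1·1356 + 48
1356 = 28·48 + 12
48 = 4·12 + 0
gcd = 12, but 12 ∤ 2001343, so the congruence has no solution.

no solution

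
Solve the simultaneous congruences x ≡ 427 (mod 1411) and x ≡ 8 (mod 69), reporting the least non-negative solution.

Write x = 427 + 1411·k. Then 1411·k ≡ 8 − 427 ≡ 64 (mod 69).
Need 1411⁻¹ mod 69. Extended Euclid on (69, 31):
69 = 2·31 + 7
31 = 4·7 + 3
7 = 2·3 + 1
3 = 3·1 + 0
Back-substitute:
1 = 7 − 2·3
1 = −2·31 + 9·7
1 = 9·69 − 20·31
1411⁻¹ ≡ 49 (mod 69), so k ≡ 49·64 ≡ 31 (mod 69).
x = 427 + 1411·31 = 44168.

44168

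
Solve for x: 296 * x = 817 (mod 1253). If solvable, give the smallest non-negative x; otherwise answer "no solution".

First find gcd(296, 1253):
1253 = 4·296 + 69
296 = 4·69 + 20
69 = 3·20 + 9
20 = 2·9 + 2
9 = 4·2 + 1
2 = 2·1 + 0
gcd = 1, so a unique solution mod 1253 exists.
Back-substitute for the Bézout coefficients:
1 = 9 − 4·2
1 = −4·20 + 9·9
1 = 9·69 − 31·20
1 = −31·296 + 133·69
1 = 133·1253 − 563·296
So 296·(-563) ≡ 1 (mod 1253), giving 296⁻¹ ≡ 690.
x ≡ 296⁻¹·817 ≡ 690·817 ≡ 1133 (mod 1253).

1133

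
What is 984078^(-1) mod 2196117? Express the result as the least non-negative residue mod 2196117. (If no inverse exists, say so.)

no inverse exists

Compute gcd(984078, 2196117):
2196117 = 2*984078 + 227961
984078 = 4*227961 + 72234
227961 = 3*72234 + 11259
72234 = 6*11259 + 4680
11259 = 2*4680 + 1899
4680 = 2*1899 + 882
1899 = 2*882 + 135
882 = 6*135 + 72
135 = 1*72 + 63
72 = 1*63 + 9
63 = 7*9 + 0
gcd(984078, 2196117) = 9 ≠ 1, so 984078 has no multiplicative inverse modulo 2196117.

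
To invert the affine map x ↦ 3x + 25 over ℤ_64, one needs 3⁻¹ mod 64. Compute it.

43

Extended Euclidean algorithm:
64 = 21×3 + 1
3 = 3×1 + 0
gcd = 1, so the inverse exists. Back-substitute:
1 = 64 − 21·3
So 3·(-21) ≡ 1 (mod 64), and -21 ≡ 43 (mod 64).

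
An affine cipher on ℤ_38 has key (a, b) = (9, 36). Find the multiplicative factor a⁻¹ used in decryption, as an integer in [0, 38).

17

gcd(38, 9) by repeated division:
38 = 4*9 + 2
9 = 4*2 + 1
2 = 2*1 + 0
gcd = 1, so the inverse exists. Back-substitute:
1 = 9 − 4·2
1 = −4·38 + 17·9
So 9·17 ≡ 1 (mod 38).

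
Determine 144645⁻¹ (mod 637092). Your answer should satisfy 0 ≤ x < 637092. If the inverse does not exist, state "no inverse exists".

no inverse exists

Euclidean algorithm on 637092, 144645:
637092 = 4*144645 + 58512
144645 = 2*58512 + 27621
58512 = 2*27621 + 3270
27621 = 8*3270 + 1461
3270 = 2*1461 + 348
1461 = 4*348 + 69
348 = 5*69 + 3
69 = 23*3 + 0
Since gcd = 3 > 1, 144645 is not a unit mod 637092.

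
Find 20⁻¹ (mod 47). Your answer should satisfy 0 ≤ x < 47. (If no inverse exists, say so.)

40

Extended Euclidean algorithm:
47 = 2*20 + 7
20 = 2*7 + 6
7 = 1*6 + 1
6 = 6*1 + 0
The gcd is 1. Working backward:
1 = 7 − 6
1 = −20 + 3·7
1 = 3·47 − 7·20
Thus 20·(-7) ≡ 1 (mod 47); reducing, -7 mod 47 = 40.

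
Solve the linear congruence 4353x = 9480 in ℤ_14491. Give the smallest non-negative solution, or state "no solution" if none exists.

9290

First find gcd(4353, 14491):
14491 = 3×4353 + 1432
4353 = 3×1432 + 57
1432 = 25×57 + 7
57 = 8×7 + 1
7 = 7×1 + 0
gcd = 1, so a unique solution mod 14491 exists.
Back-substitute for the Bézout coefficients:
1 = 57 − 8·7
1 = −8·1432 + 201·57
1 = 201·4353 − 611·1432
1 = −611·14491 + 2034·4353
So 4353·(2034) ≡ 1 (mod 14491), giving 4353⁻¹ ≡ 2034.
x ≡ 4353⁻¹·9480 ≡ 2034·9480 ≡ 9290 (mod 14491).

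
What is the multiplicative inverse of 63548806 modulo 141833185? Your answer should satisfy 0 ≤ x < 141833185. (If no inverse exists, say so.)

Run Euclid on (141833185, 63548806):
141833185 = 2*63548806 + 14735573
63548806 = 4*14735573 + 4606514
14735573 = 3*4606514 + 916031
4606514 = 5*916031 + 26359
916031 = 34*26359 + 19825
26359 = 1*19825 + 6534
19825 = 3*6534 + 223
6534 = 29*223 + 67
223 = 3*67 + 22
67 = 3*22 + 1
22 = 22*1 + 0
gcd = 1, so the inverse exists. Back-substitute:
1 = 67 − 3·22
1 = −3·223 + 10·67
1 = 10·6534 − 293·223
1 = −293·19825 + 889·6534
1 = 889·26359 − 1182·19825
1 = −1182·916031 + 41077·26359
1 = 41077·4606514 − 206567·916031
1 = −206567·14735573 + 660778·4606514
1 = 660778·63548806 − 2849679·14735573
1 = −2849679·141833185 + 6360136·63548806
So 63548806·6360136 ≡ 1 (mod 141833185).

6360136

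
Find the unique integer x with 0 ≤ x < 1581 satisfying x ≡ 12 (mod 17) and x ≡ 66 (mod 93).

624

Write x = 12 + 17·k. Then 17·k ≡ 66 − 12 ≡ 54 (mod 93).
Need 17⁻¹ mod 93. Extended Euclid on (93, 17):
93 = 5*17 + 8
17 = 2*8 + 1
8 = 8*1 + 0
Back-substitute:
1 = 17 − 2·8
1 = −2·93 + 11·17
17⁻¹ ≡ 11 (mod 93), so k ≡ 11·54 ≡ 36 (mod 93).
x = 12 + 17·36 = 624.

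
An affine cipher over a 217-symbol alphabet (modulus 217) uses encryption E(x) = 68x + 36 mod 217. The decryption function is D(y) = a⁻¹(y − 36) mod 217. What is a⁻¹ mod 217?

gcd(217, 68) by repeated division:
217 = 3×68 + 13
68 = 5×13 + 3
13 = 4×3 + 1
3 = 3×1 + 0
The gcd is 1. Working backward:
1 = 13 − 4·3
1 = −4·68 + 21·13
1 = 21·217 − 67·68
So 68·(-67) ≡ 1 (mod 217), and -67 ≡ 150 (mod 217).

150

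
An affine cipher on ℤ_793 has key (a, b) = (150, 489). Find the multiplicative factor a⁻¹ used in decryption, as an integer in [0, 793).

756

Apply the Euclidean algorithm to 793 and 150:
793 = 5*150 + 43
150 = 3*43 + 21
43 = 2*21 + 1
21 = 21*1 + 0
gcd = 1, so the inverse exists. Back-substitute:
1 = 43 − 2·21
1 = −2·150 + 7·43
1 = 7·793 − 37·150
Hence 150⁻¹ ≡ -37 ≡ 756 (mod 793).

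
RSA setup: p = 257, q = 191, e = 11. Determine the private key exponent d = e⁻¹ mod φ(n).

φ(n) = (p−1)(q−1) = 256·190 = 48640.
Need d with 11·d ≡ 1 (mod 48640). Apply the extended Euclidean algorithm:
48640 = 4421·11 + 9
11 = 1·9 + 2
9 = 4·2 + 1
2 = 2·1 + 0
Back-substitute:
1 = 9 − 4·2
1 = −4·11 + 5·9
1 = 5·48640 − 22109·11
So 11·(-22109) ≡ 1 (mod 48640), hence d ≡ -22109 ≡ 26531 (mod 48640).

26531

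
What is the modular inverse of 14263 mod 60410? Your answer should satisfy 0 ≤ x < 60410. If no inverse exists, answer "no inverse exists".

44417

Extended Euclidean algorithm:
60410 = 4×14263 + 3358
14263 = 4×3358 + 831
3358 = 4×831 + 34
831 = 24×34 + 15
34 = 2×15 + 4
15 = 3×4 + 3
4 = 1×3 + 1
3 = 3×1 + 0
The gcd is 1. Working backward:
1 = 4 − 3
1 = −15 + 4·4
1 = 4·34 − 9·15
1 = −9·831 + 220·34
1 = 220·3358 − 889·831
1 = −889·14263 + 3776·3358
1 = 3776·60410 − 15993·14263
Hence 14263⁻¹ ≡ -15993 ≡ 44417 (mod 60410).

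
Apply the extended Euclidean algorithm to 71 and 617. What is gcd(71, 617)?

1

Apply Euclid's algorithm to 617 and 71:
617 = 8·71 + 49
71 = 1·49 + 22
49 = 2·22 + 5
22 = 4·5 + 2
5 = 2·2 + 1
2 = 2·1 + 0
gcd(71, 617) = 1.
Express as a combination:
1 = 5 − 2·2
1 = −2·22 + 9·5
1 = 9·49 − 20·22
1 = −20·71 + 29·49
1 = 29·617 − 252·71
So 1 = (29)·617 + (-252)·71.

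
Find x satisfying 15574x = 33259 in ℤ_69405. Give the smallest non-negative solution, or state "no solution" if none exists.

12556

First find gcd(15574, 69405):
69405 = 4*15574 + 7109
15574 = 2*7109 + 1356
7109 = 5*1356 + 329
1356 = 4*329 + 40
329 = 8*40 + 9
40 = 4*9 + 4
9 = 2*4 + 1
4 = 4*1 + 0
gcd = 1, so a unique solution mod 69405 exists.
Back-substitute for the Bézout coefficients:
1 = 9 − 2·4
1 = −2·40 + 9·9
1 = 9·329 − 74·40
1 = −74·1356 + 305·329
1 = 305·7109 − 1599·1356
1 = −1599·15574 + 3503·7109
1 = 3503·69405 − 15611·15574
So 15574·(-15611) ≡ 1 (mod 69405), giving 15574⁻¹ ≡ 53794.
x ≡ 15574⁻¹·33259 ≡ 53794·33259 ≡ 12556 (mod 69405).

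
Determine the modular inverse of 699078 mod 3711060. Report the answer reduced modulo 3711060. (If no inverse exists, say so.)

Euclidean algorithm on 3711060, 699078:
3711060 = 5·699078 + 215670
699078 = 3·215670 + 52068
215670 = 4·52068 + 7398
52068 = 7·7398 + 282
7398 = 26·282 + 66
282 = 4·66 + 18
66 = 3·18 + 12
18 = 1·12 + 6
12 = 2·6 + 0
The gcd is 6, not 1, hence no inverse exists.

no inverse exists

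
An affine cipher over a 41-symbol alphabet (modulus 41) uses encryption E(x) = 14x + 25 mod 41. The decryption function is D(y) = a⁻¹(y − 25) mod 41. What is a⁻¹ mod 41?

3

Extended Euclidean algorithm:
41 = 2*14 + 13
14 = 1*13 + 1
13 = 13*1 + 0
gcd = 1, so the inverse exists. Back-substitute:
1 = 14 − 13
1 = −41 + 3·14
So 14·3 ≡ 1 (mod 41).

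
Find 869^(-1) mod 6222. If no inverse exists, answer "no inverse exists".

179

Apply the Euclidean algorithm to 6222 and 869:
6222 = 7*869 + 139
869 = 6*139 + 35
139 = 3*35 + 34
35 = 1*34 + 1
34 = 34*1 + 0
The gcd is 1. Working backward:
1 = 35 − 34
1 = −139 + 4·35
1 = 4·869 − 25·139
1 = −25·6222 + 179·869
So 869·179 ≡ 1 (mod 6222).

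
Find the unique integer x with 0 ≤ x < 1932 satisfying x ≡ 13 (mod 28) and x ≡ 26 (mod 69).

Write x = 13 + 28·k. Then 28·k ≡ 26 − 13 ≡ 13 (mod 69).
Need 28⁻¹ mod 69. Extended Euclid on (69, 28):
69 = 2·28 + 13
28 = 2·13 + 2
13 = 6·2 + 1
2 = 2·1 + 0
Back-substitute:
1 = 13 − 6·2
1 = −6·28 + 13·13
1 = 13·69 − 32·28
28⁻¹ ≡ 37 (mod 69), so k ≡ 37·13 ≡ 67 (mod 69).
x = 13 + 28·67 = 1889.

1889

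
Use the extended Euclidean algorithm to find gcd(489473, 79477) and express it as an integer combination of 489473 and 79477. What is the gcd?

1

Repeated division:
489473 = 6*79477 + 12611
79477 = 6*12611 + 3811
12611 = 3*3811 + 1178
3811 = 3*1178 + 277
1178 = 4*277 + 70
277 = 3*70 + 67
70 = 1*67 + 3
67 = 22*3 + 1
3 = 3*1 + 0
gcd(489473, 79477) = 1.
Working backward:
1 = 67 − 22·3
1 = −22·70 + 23·67
1 = 23·277 − 91·70
1 = −91·1178 + 387·277
1 = 387·3811 − 1252·1178
1 = −1252·12611 + 4143·3811
1 = 4143·79477 − 26110·12611
1 = −26110·489473 + 160803·79477
So 1 = (-26110)·489473 + (160803)·79477.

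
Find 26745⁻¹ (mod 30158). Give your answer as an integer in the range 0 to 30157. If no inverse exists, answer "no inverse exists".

Extended Euclidean algorithm:
30158 = 1×26745 + 3413
26745 = 7×3413 + 2854
3413 = 1×2854 + 559
2854 = 5×559 + 59
559 = 9×59 + 28
59 = 2×28 + 3
28 = 9×3 + 1
3 = 3×1 + 0
Since gcd(26745, 30158) = 1, back-substitute to write 1 as a combination:
1 = 28 − 9·3
1 = −9·59 + 19·28
1 = 19·559 − 180·59
1 = −180·2854 + 919·559
1 = 919·3413 − 1099·2854
1 = −1099·26745 + 8612·3413
1 = 8612·30158 − 9711·26745
Thus 26745·(-9711) ≡ 1 (mod 30158); reducing, -9711 mod 30158 = 20447.

20447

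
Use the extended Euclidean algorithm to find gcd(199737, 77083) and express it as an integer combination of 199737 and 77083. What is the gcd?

1

Euclidean algorithm:
199737 = 2·77083 + 45571
77083 = 1·45571 + 31512
45571 = 1·31512 + 14059
31512 = 2·14059 + 3394
14059 = 4·3394 + 483
3394 = 7·483 + 13
483 = 37·13 + 2
13 = 6·2 + 1
2 = 2·1 + 0
gcd(199737, 77083) = 1.
Back-substituting:
1 = 13 − 6·2
1 = −6·483 + 223·13
1 = 223·3394 − 1567·483
1 = −1567·14059 + 6491·3394
1 = 6491·31512 − 14549·14059
1 = −14549·45571 + 21040·31512
1 = 21040·77083 − 35589·45571
1 = −35589·199737 + 92218·77083
So 1 = (-35589)·199737 + (92218)·77083.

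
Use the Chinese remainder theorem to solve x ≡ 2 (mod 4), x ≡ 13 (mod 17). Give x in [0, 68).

30

Write x = 2 + 4·k. Then 4·k ≡ 13 − 2 ≡ 11 (mod 17).
Need 4⁻¹ mod 17. Extended Euclid on (17, 4):
17 = 4×4 + 1
4 = 4×1 + 0
Back-substitute:
1 = 17 − 4·4
4⁻¹ ≡ 13 (mod 17), so k ≡ 13·11 ≡ 7 (mod 17).
x = 2 + 4·7 = 30.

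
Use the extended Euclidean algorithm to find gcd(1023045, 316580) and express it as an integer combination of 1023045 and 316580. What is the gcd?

Euclidean algorithm:
1023045 = 3×316580 + 73305
316580 = 4×73305 + 23360
73305 = 3×23360 + 3225
23360 = 7×3225 + 785
3225 = 4×785 + 85
785 = 9×85 + 20
85 = 4×20 + 5
20 = 4×5 + 0
gcd(1023045, 316580) = 5.
Back-substituting:
5 = 85 − 4·20
5 = −4·785 + 37·85
5 = 37·3225 − 152·785
5 = −152·23360 + 1101·3225
5 = 1101·73305 − 3455·23360
5 = −3455·316580 + 14921·73305
5 = 14921·1023045 − 48218·316580
So 5 = (14921)·1023045 + (-48218)·316580.

5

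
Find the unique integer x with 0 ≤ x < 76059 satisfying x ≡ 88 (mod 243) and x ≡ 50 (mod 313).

58894

Write x = 88 + 243·k. Then 243·k ≡ 50 − 88 ≡ 275 (mod 313).
Need 243⁻¹ mod 313. Extended Euclid on (313, 243):
313 = 1*243 + 70
243 = 3*70 + 33
70 = 2*33 + 4
33 = 8*4 + 1
4 = 4*1 + 0
Back-substitute:
1 = 33 − 8·4
1 = −8·70 + 17·33
1 = 17·243 − 59·70
1 = −59·313 + 76·243
243⁻¹ ≡ 76 (mod 313), so k ≡ 76·275 ≡ 242 (mod 313).
x = 88 + 243·242 = 58894.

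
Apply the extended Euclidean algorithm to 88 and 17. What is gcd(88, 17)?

Euclidean algorithm:
88 = 5·17 + 3
17 = 5·3 + 2
3 = 1·2 + 1
2 = 2·1 + 0
gcd(88, 17) = 1.
Express as a combination:
1 = 3 − 2
1 = −17 + 6·3
1 = 6·88 − 31·17
So 1 = (6)·88 + (-31)·17.

1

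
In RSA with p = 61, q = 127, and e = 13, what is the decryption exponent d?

6397

φ(n) = (p−1)(q−1) = 60·126 = 7560.
Need d with 13·d ≡ 1 (mod 7560). Apply the extended Euclidean algorithm:
7560 = 581*13 + 7
13 = 1*7 + 6
7 = 1*6 + 1
6 = 6*1 + 0
Back-substitute:
1 = 7 − 6
1 = −13 + 2·7
1 = 2·7560 − 1163·13
So 13·(-1163) ≡ 1 (mod 7560), hence d ≡ -1163 ≡ 6397 (mod 7560).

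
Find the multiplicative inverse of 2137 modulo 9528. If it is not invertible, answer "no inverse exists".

7321

gcd(9528, 2137) by repeated division:
9528 = 4*2137 + 980
2137 = 2*980 + 177
980 = 5*177 + 95
177 = 1*95 + 82
95 = 1*82 + 13
82 = 6*13 + 4
13 = 3*4 + 1
4 = 4*1 + 0
Since gcd(2137, 9528) = 1, back-substitute to write 1 as a combination:
1 = 13 − 3·4
1 = −3·82 + 19·13
1 = 19·95 − 22·82
1 = −22·177 + 41·95
1 = 41·980 − 227·177
1 = −227·2137 + 495·980
1 = 495·9528 − 2207·2137
So 2137·(-2207) ≡ 1 (mod 9528), and -2207 ≡ 7321 (mod 9528).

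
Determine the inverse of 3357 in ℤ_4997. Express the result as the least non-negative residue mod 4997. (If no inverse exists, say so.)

Apply the Euclidean algorithm to 4997 and 3357:
4997 = 1*3357 + 1640
3357 = 2*1640 + 77
1640 = 21*77 + 23
77 = 3*23 + 8
23 = 2*8 + 7
8 = 1*7 + 1
7 = 7*1 + 0
The gcd is 1. Working backward:
1 = 8 − 7
1 = −23 + 3·8
1 = 3·77 − 10·23
1 = −10·1640 + 213·77
1 = 213·3357 − 436·1640
1 = −436·4997 + 649·3357
So 3357·649 ≡ 1 (mod 4997).

649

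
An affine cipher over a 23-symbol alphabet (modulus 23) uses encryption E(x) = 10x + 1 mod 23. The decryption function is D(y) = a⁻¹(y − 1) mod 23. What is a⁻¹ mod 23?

Run Euclid on (23, 10):
23 = 2·10 + 3
10 = 3·3 + 1
3 = 3·1 + 0
Since gcd(10, 23) = 1, back-substitute to write 1 as a combination:
1 = 10 − 3·3
1 = −3·23 + 7·10
So 10·7 ≡ 1 (mod 23).

7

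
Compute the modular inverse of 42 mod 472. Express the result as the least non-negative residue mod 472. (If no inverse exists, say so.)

no inverse exists

Compute gcd(42, 472):
472 = 11*42 + 10
42 = 4*10 + 2
10 = 5*2 + 0
The gcd is 2, not 1, hence no inverse exists.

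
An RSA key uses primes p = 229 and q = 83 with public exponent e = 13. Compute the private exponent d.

8629

φ(n) = (p−1)(q−1) = 228·82 = 18696.
Need d with 13·d ≡ 1 (mod 18696). Apply the extended Euclidean algorithm:
18696 = 1438×13 + 2
13 = 6×2 + 1
2 = 2×1 + 0
Back-substitute:
1 = 13 − 6·2
1 = −6·18696 + 8629·13
So 13·8629 ≡ 1 (mod 18696), hence d = 8629.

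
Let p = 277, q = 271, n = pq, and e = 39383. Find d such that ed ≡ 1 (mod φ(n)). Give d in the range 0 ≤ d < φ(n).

34487

φ(n) = (p−1)(q−1) = 276·270 = 74520.
Need d with 39383·d ≡ 1 (mod 74520). Apply the extended Euclidean algorithm:
74520 = 1*39383 + 35137
39383 = 1*35137 + 4246
35137 = 8*4246 + 1169
4246 = 3*1169 + 739
1169 = 1*739 + 430
739 = 1*430 + 309
430 = 1*309 + 121
309 = 2*121 + 67
121 = 1*67 + 54
67 = 1*54 + 13
54 = 4*13 + 2
13 = 6*2 + 1
2 = 2*1 + 0
Back-substitute:
1 = 13 − 6·2
1 = −6·54 + 25·13
1 = 25·67 − 31·54
1 = −31·121 + 56·67
1 = 56·309 − 143·121
1 = −143·430 + 199·309
1 = 199·739 − 342·430
1 = −342·1169 + 541·739
1 = 541·4246 − 1965·1169
1 = −1965·35137 + 16261·4246
1 = 16261·39383 − 18226·35137
1 = −18226·74520 + 34487·39383
So 39383·34487 ≡ 1 (mod 74520), hence d = 34487.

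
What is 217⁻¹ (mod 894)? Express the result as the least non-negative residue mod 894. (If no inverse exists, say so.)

gcd(894, 217) by repeated division:
894 = 4*217 + 26
217 = 8*26 + 9
26 = 2*9 + 8
9 = 1*8 + 1
8 = 8*1 + 0
The gcd is 1. Working backward:
1 = 9 − 8
1 = −26 + 3·9
1 = 3·217 − 25·26
1 = −25·894 + 103·217
So 217·103 ≡ 1 (mod 894).

103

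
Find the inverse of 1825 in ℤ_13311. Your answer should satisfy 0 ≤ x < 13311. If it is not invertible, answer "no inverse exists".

7177

Apply the Euclidean algorithm to 13311 and 1825:
13311 = 7×1825 + 536
1825 = 3×536 + 217
536 = 2×217 + 102
217 = 2×102 + 13
102 = 7×13 + 11
13 = 1×11 + 2
11 = 5×2 + 1
2 = 2×1 + 0
Since gcd(1825, 13311) = 1, back-substitute to write 1 as a combination:
1 = 11 − 5·2
1 = −5·13 + 6·11
1 = 6·102 − 47·13
1 = −47·217 + 100·102
1 = 100·536 − 247·217
1 = −247·1825 + 841·536
1 = 841·13311 − 6134·1825
Hence 1825⁻¹ ≡ -6134 ≡ 7177 (mod 13311).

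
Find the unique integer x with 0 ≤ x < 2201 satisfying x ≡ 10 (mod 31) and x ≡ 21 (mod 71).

1157

Write x = 10 + 31·k. Then 31·k ≡ 21 − 10 ≡ 11 (mod 71).
Need 31⁻¹ mod 71. Extended Euclid on (71, 31):
71 = 2·31 + 9
31 = 3·9 + 4
9 = 2·4 + 1
4 = 4·1 + 0
Back-substitute:
1 = 9 − 2·4
1 = −2·31 + 7·9
1 = 7·71 − 16·31
31⁻¹ ≡ 55 (mod 71), so k ≡ 55·11 ≡ 37 (mod 71).
x = 10 + 31·37 = 1157.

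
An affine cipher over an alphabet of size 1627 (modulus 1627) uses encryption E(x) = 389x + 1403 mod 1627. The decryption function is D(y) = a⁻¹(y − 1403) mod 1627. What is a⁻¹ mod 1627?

Apply the Euclidean algorithm to 1627 and 389:
1627 = 4·389 + 71
389 = 5·71 + 34
71 = 2·34 + 3
34 = 11·3 + 1
3 = 3·1 + 0
The gcd is 1. Working backward:
1 = 34 − 11·3
1 = −11·71 + 23·34
1 = 23·389 − 126·71
1 = −126·1627 + 527·389
So 389·527 ≡ 1 (mod 1627).

527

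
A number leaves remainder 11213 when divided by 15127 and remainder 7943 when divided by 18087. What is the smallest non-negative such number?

Write x = 11213 + 15127·k. Then 15127·k ≡ 7943 − 11213 ≡ 14817 (mod 18087).
Need 15127⁻¹ mod 18087. Extended Euclid on (18087, 15127):
18087 = 1·15127 + 2960
15127 = 5·2960 + 327
2960 = 9·327 + 17
327 = 19·17 + 4
17 = 4·4 + 1
4 = 4·1 + 0
Back-substitute:
1 = 17 − 4·4
1 = −4·327 + 77·17
1 = 77·2960 − 697·327
1 = −697·15127 + 3562·2960
1 = 3562·18087 − 4259·15127
15127⁻¹ ≡ 13828 (mod 18087), so k ≡ 13828·14817 ≡ 18027 (mod 18087).
x = 11213 + 15127·18027 = 272705642.

272705642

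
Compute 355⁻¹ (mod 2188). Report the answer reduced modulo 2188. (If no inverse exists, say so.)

943

Run Euclid on (2188, 355):
2188 = 6·355 + 58
355 = 6·58 + 7
58 = 8·7 + 2
7 = 3·2 + 1
2 = 2·1 + 0
Since gcd(355, 2188) = 1, back-substitute to write 1 as a combination:
1 = 7 − 3·2
1 = −3·58 + 25·7
1 = 25·355 − 153·58
1 = −153·2188 + 943·355
So 355·943 ≡ 1 (mod 2188).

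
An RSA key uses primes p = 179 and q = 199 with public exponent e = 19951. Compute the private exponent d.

φ(n) = (p−1)(q−1) = 178·198 = 35244.
Need d with 19951·d ≡ 1 (mod 35244). Apply the extended Euclidean algorithm:
35244 = 1×19951 + 15293
19951 = 1×15293 + 4658
15293 = 3×4658 + 1319
4658 = 3×1319 + 701
1319 = 1×701 + 618
701 = 1×618 + 83
618 = 7×83 + 37
83 = 2×37 + 9
37 = 4×9 + 1
9 = 9×1 + 0
Back-substitute:
1 = 37 − 4·9
1 = −4·83 + 9·37
1 = 9·618 − 67·83
1 = −67·701 + 76·618
1 = 76·1319 − 143·701
1 = −143·4658 + 505·1319
1 = 505·15293 − 1658·4658
1 = −1658·19951 + 2163·15293
1 = 2163·35244 − 3821·19951
So 19951·(-3821) ≡ 1 (mod 35244), hence d ≡ -3821 ≡ 31423 (mod 35244).

31423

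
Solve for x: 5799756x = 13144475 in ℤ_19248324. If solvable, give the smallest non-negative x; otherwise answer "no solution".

gcd(5799756, 19248324):
19248324 = 3·5799756 + 1849056
5799756 = 3·1849056 + 252588
1849056 = 7·252588 + 80940
252588 = 3·80940 + 9768
80940 = 8·9768 + 2796
9768 = 3·2796 + 1380
2796 = 2·1380 + 36
1380 = 38·36 + 12
36 = 3·12 + 0
gcd = 12, but 12 ∤ 13144475, so the congruence has no solution.

no solution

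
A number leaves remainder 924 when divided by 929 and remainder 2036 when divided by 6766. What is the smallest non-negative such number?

881616

Write x = 924 + 929·k. Then 929·k ≡ 2036 − 924 ≡ 1112 (mod 6766).
Need 929⁻¹ mod 6766. Extended Euclid on (6766, 929):
6766 = 7×929 + 263
929 = 3×263 + 140
263 = 1×140 + 123
140 = 1×123 + 17
123 = 7×17 + 4
17 = 4×4 + 1
4 = 4×1 + 0
Back-substitute:
1 = 17 − 4·4
1 = −4·123 + 29·17
1 = 29·140 − 33·123
1 = −33·263 + 62·140
1 = 62·929 − 219·263
1 = −219·6766 + 1595·929
929⁻¹ ≡ 1595 (mod 6766), so k ≡ 1595·1112 ≡ 948 (mod 6766).
x = 924 + 929·948 = 881616.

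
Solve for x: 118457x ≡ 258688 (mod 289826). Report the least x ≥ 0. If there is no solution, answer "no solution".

First find gcd(118457, 289826):
289826 = 2×118457 + 52912
118457 = 2×52912 + 12633
52912 = 4×12633 + 2380
12633 = 5×2380 + 733
2380 = 3×733 + 181
733 = 4×181 + 9
181 = 20×9 + 1
9 = 9×1 + 0
gcd = 1, so a unique solution mod 289826 exists.
Back-substitute for the Bézout coefficients:
1 = 181 − 20·9
1 = −20·733 + 81·181
1 = 81·2380 − 263·733
1 = −263·12633 + 1396·2380
1 = 1396·52912 − 5847·12633
1 = −5847·118457 + 13090·52912
1 = 13090·289826 − 32027·118457
So 118457·(-32027) ≡ 1 (mod 289826), giving 118457⁻¹ ≡ 257799.
x ≡ 118457⁻¹·258688 ≡ 257799·258688 ≡ 255286 (mod 289826).

255286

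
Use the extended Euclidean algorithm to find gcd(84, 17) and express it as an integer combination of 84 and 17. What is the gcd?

1

Euclidean algorithm:
84 = 4*17 + 16
17 = 1*16 + 1
16 = 16*1 + 0
gcd(84, 17) = 1.
Express as a combination:
1 = 17 − 16
1 = −84 + 5·17
So 1 = (-1)·84 + (5)·17.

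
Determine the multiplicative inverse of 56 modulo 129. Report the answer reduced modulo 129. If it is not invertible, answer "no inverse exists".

53

Extended Euclidean algorithm:
129 = 2·56 + 17
56 = 3·17 + 5
17 = 3·5 + 2
5 = 2·2 + 1
2 = 2·1 + 0
The gcd is 1. Working backward:
1 = 5 − 2·2
1 = −2·17 + 7·5
1 = 7·56 − 23·17
1 = −23·129 + 53·56
So 56·53 ≡ 1 (mod 129).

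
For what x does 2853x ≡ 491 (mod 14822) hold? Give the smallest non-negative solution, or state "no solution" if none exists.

5637

First find gcd(2853, 14822):
14822 = 5×2853 + 557
2853 = 5×557 + 68
557 = 8×68 + 13
68 = 5×13 + 3
13 = 4×3 + 1
3 = 3×1 + 0
gcd = 1, so a unique solution mod 14822 exists.
Back-substitute for the Bézout coefficients:
1 = 13 − 4·3
1 = −4·68 + 21·13
1 = 21·557 − 172·68
1 = −172·2853 + 881·557
1 = 881·14822 − 4577·2853
So 2853·(-4577) ≡ 1 (mod 14822), giving 2853⁻¹ ≡ 10245.
x ≡ 2853⁻¹·491 ≡ 10245·491 ≡ 5637 (mod 14822).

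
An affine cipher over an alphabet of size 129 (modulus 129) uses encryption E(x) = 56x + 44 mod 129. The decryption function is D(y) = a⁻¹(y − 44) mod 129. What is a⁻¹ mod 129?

53

Run Euclid on (129, 56):
129 = 2·56 + 17
56 = 3·17 + 5
17 = 3·5 + 2
5 = 2·2 + 1
2 = 2·1 + 0
The gcd is 1. Working backward:
1 = 5 − 2·2
1 = −2·17 + 7·5
1 = 7·56 − 23·17
1 = −23·129 + 53·56
So 56·53 ≡ 1 (mod 129).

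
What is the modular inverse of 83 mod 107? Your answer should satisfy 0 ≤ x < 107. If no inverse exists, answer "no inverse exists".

49

Run Euclid on (107, 83):
107 = 1·83 + 24
83 = 3·24 + 11
24 = 2·11 + 2
11 = 5·2 + 1
2 = 2·1 + 0
The gcd is 1. Working backward:
1 = 11 − 5·2
1 = −5·24 + 11·11
1 = 11·83 − 38·24
1 = −38·107 + 49·83
So 83·49 ≡ 1 (mod 107).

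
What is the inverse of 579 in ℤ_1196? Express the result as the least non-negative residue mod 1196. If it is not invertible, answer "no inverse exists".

535

gcd(1196, 579) by repeated division:
1196 = 2·579 + 38
579 = 15·38 + 9
38 = 4·9 + 2
9 = 4·2 + 1
2 = 2·1 + 0
The gcd is 1. Working backward:
1 = 9 − 4·2
1 = −4·38 + 17·9
1 = 17·579 − 259·38
1 = −259·1196 + 535·579
So 579·535 ≡ 1 (mod 1196).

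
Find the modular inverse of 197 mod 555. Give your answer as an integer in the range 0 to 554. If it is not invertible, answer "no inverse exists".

gcd(555, 197) by repeated division:
555 = 2·197 + 161
197 = 1·161 + 36
161 = 4·36 + 17
36 = 2·17 + 2
17 = 8·2 + 1
2 = 2·1 + 0
gcd = 1, so the inverse exists. Back-substitute:
1 = 17 − 8·2
1 = −8·36 + 17·17
1 = 17·161 − 76·36
1 = −76·197 + 93·161
1 = 93·555 − 262·197
So 197·(-262) ≡ 1 (mod 555), and -262 ≡ 293 (mod 555).

293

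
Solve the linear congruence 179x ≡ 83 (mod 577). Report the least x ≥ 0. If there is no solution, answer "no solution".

First find gcd(179, 577):
577 = 3·179 + 40
179 = 4·40 + 19
40 = 2·19 + 2
19 = 9·2 + 1
2 = 2·1 + 0
gcd = 1, so a unique solution mod 577 exists.
Back-substitute for the Bézout coefficients:
1 = 19 − 9·2
1 = −9·40 + 19·19
1 = 19·179 − 85·40
1 = −85·577 + 274·179
So 179·(274) ≡ 1 (mod 577), giving 179⁻¹ ≡ 274.
x ≡ 179⁻¹·83 ≡ 274·83 ≡ 239 (mod 577).

239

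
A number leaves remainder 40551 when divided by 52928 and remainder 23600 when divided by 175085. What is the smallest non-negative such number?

Write x = 40551 + 52928·k. Then 52928·k ≡ 23600 − 40551 ≡ 158134 (mod 175085).
Need 52928⁻¹ mod 175085. Extended Euclid on (175085, 52928):
175085 = 3×52928 + 16301
52928 = 3×16301 + 4025
16301 = 4×4025 + 201
4025 = 20×201 + 5
201 = 40×5 + 1
5 = 5×1 + 0
Back-substitute:
1 = 201 − 40·5
1 = −40·4025 + 801·201
1 = 801·16301 − 3244·4025
1 = −3244·52928 + 10533·16301
1 = 10533·175085 − 34843·52928
52928⁻¹ ≡ 140242 (mod 175085), so k ≡ 140242·158134 ≡ 61988 (mod 175085).
x = 40551 + 52928·61988 = 3280941415.

3280941415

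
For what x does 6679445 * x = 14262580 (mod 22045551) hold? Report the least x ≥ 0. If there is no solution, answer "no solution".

First find gcd(6679445, 22045551):
22045551 = 3×6679445 + 2007216
6679445 = 3×2007216 + 657797
2007216 = 3×657797 + 33825
657797 = 19×33825 + 15122
33825 = 2×15122 + 3581
15122 = 4×3581 + 798
3581 = 4×798 + 389
798 = 2×389 + 20
389 = 19×20 + 9
20 = 2×9 + 2
9 = 4×2 + 1
2 = 2×1 + 0
gcd = 1, so a unique solution mod 22045551 exists.
Back-substitute for the Bézout coefficients:
1 = 9 − 4·2
1 = −4·20 + 9·9
1 = 9·389 − 175·20
1 = −175·798 + 359·389
1 = 359·3581 − 1611·798
1 = −1611·15122 + 6803·3581
1 = 6803·33825 − 15217·15122
1 = −15217·657797 + 295926·33825
1 = 295926·2007216 − 902995·657797
1 = −902995·6679445 + 3004911·2007216
1 = 3004911·22045551 − 9917728·6679445
So 6679445·(-9917728) ≡ 1 (mod 22045551), giving 6679445⁻¹ ≡ 12127823.
x ≡ 6679445⁻¹·14262580 ≡ 12127823·14262580 ≡ 1006079 (mod 22045551).

1006079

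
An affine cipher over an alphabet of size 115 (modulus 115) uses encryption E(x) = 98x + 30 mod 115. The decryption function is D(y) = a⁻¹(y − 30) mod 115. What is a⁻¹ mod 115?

27

gcd(115, 98) by repeated division:
115 = 1*98 + 17
98 = 5*17 + 13
17 = 1*13 + 4
13 = 3*4 + 1
4 = 4*1 + 0
The gcd is 1. Working backward:
1 = 13 − 3·4
1 = −3·17 + 4·13
1 = 4·98 − 23·17
1 = −23·115 + 27·98
So 98·27 ≡ 1 (mod 115).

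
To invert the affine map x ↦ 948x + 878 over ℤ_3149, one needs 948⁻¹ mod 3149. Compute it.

382

gcd(3149, 948) by repeated division:
3149 = 3×948 + 305
948 = 3×305 + 33
305 = 9×33 + 8
33 = 4×8 + 1
8 = 8×1 + 0
Since gcd(948, 3149) = 1, back-substitute to write 1 as a combination:
1 = 33 − 4·8
1 = −4·305 + 37·33
1 = 37·948 − 115·305
1 = −115·3149 + 382·948
So 948·382 ≡ 1 (mod 3149).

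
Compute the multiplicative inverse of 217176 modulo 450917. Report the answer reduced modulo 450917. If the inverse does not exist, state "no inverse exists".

gcd(450917, 217176) by repeated division:
450917 = 2×217176 + 16565
217176 = 13×16565 + 1831
16565 = 9×1831 + 86
1831 = 21×86 + 25
86 = 3×25 + 11
25 = 2×11 + 3
11 = 3×3 + 2
3 = 1×2 + 1
2 = 2×1 + 0
The gcd is 1. Working backward:
1 = 3 − 2
1 = −11 + 4·3
1 = 4·25 − 9·11
1 = −9·86 + 31·25
1 = 31·1831 − 660·86
1 = −660·16565 + 5971·1831
1 = 5971·217176 − 78283·16565
1 = −78283·450917 + 162537·217176
So 217176·162537 ≡ 1 (mod 450917).

162537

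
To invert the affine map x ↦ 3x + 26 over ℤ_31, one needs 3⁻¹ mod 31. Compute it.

21

Run Euclid on (31, 3):
31 = 10×3 + 1
3 = 3×1 + 0
gcd = 1, so the inverse exists. Back-substitute:
1 = 31 − 10·3
So 3·(-10) ≡ 1 (mod 31), and -10 ≡ 21 (mod 31).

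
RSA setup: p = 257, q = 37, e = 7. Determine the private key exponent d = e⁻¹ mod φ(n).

6583

φ(n) = (p−1)(q−1) = 256·36 = 9216.
Need d with 7·d ≡ 1 (mod 9216). Apply the extended Euclidean algorithm:
9216 = 1316·7 + 4
7 = 1·4 + 3
4 = 1·3 + 1
3 = 3·1 + 0
Back-substitute:
1 = 4 − 3
1 = −7 + 2·4
1 = 2·9216 − 2633·7
So 7·(-2633) ≡ 1 (mod 9216), hence d ≡ -2633 ≡ 6583 (mod 9216).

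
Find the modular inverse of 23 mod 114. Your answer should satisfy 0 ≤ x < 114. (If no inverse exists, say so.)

5

Extended Euclidean algorithm:
114 = 4·23 + 22
23 = 1·22 + 1
22 = 22·1 + 0
The gcd is 1. Working backward:
1 = 23 − 22
1 = −114 + 5·23
So 23·5 ≡ 1 (mod 114).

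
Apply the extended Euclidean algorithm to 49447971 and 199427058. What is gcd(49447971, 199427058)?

Apply Euclid's algorithm to 199427058 and 49447971:
199427058 = 4*49447971 + 1635174
49447971 = 30*1635174 + 392751
1635174 = 4*392751 + 64170
392751 = 6*64170 + 7731
64170 = 8*7731 + 2322
7731 = 3*2322 + 765
2322 = 3*765 + 27
765 = 28*27 + 9
27 = 3*9 + 0
gcd(49447971, 199427058) = 9.
Working backward:
9 = 765 − 28·27
9 = −28·2322 + 85·765
9 = 85·7731 − 283·2322
9 = −283·64170 + 2349·7731
9 = 2349·392751 − 14377·64170
9 = −14377·1635174 + 59857·392751
9 = 59857·49447971 − 1810087·1635174
9 = −1810087·199427058 + 7300205·49447971
So 9 = (-1810087)·199427058 + (7300205)·49447971.

9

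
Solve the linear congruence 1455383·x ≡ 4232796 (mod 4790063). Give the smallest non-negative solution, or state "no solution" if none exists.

3724299

First find gcd(1455383, 4790063):
4790063 = 3·1455383 + 423914
1455383 = 3·423914 + 183641
423914 = 2·183641 + 56632
183641 = 3·56632 + 13745
56632 = 4·13745 + 1652
13745 = 8·1652 + 529
1652 = 3·529 + 65
529 = 8·65 + 9
65 = 7·9 + 2
9 = 4·2 + 1
2 = 2·1 + 0
gcd = 1, so a unique solution mod 4790063 exists.
Back-substitute for the Bézout coefficients:
1 = 9 − 4·2
1 = −4·65 + 29·9
1 = 29·529 − 236·65
1 = −236·1652 + 737·529
1 = 737·13745 − 6132·1652
1 = −6132·56632 + 25265·13745
1 = 25265·183641 − 81927·56632
1 = −81927·423914 + 189119·183641
1 = 189119·1455383 − 649284·423914
1 = −649284·4790063 + 2136971·1455383
So 1455383·(2136971) ≡ 1 (mod 4790063), giving 1455383⁻¹ ≡ 2136971.
x ≡ 1455383⁻¹·4232796 ≡ 2136971·4232796 ≡ 3724299 (mod 4790063).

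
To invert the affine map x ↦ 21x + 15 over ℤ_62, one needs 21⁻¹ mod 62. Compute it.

Apply the Euclidean algorithm to 62 and 21:
62 = 2×21 + 20
21 = 1×20 + 1
20 = 20×1 + 0
Since gcd(21, 62) = 1, back-substitute to write 1 as a combination:
1 = 21 − 20
1 = −62 + 3·21
So 21·3 ≡ 1 (mod 62).

3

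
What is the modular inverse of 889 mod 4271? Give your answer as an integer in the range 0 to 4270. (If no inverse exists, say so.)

2921

Extended Euclidean algorithm:
4271 = 4*889 + 715
889 = 1*715 + 174
715 = 4*174 + 19
174 = 9*19 + 3
19 = 6*3 + 1
3 = 3*1 + 0
Since gcd(889, 4271) = 1, back-substitute to write 1 as a combination:
1 = 19 − 6·3
1 = −6·174 + 55·19
1 = 55·715 − 226·174
1 = −226·889 + 281·715
1 = 281·4271 − 1350·889
So 889·(-1350) ≡ 1 (mod 4271), and -1350 ≡ 2921 (mod 4271).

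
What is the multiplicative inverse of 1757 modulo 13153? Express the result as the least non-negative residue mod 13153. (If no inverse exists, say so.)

Compute gcd(1757, 13153):
13153 = 7×1757 + 854
1757 = 2×854 + 49
854 = 17×49 + 21
49 = 2×21 + 7
21 = 3×7 + 0
The gcd is 7, not 1, hence no inverse exists.

no inverse exists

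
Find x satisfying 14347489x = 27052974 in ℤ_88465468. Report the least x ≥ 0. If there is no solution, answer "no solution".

4115106

First find gcd(14347489, 88465468):
88465468 = 6×14347489 + 2380534
14347489 = 6×2380534 + 64285
2380534 = 37×64285 + 1989
64285 = 32×1989 + 637
1989 = 3×637 + 78
637 = 8×78 + 13
78 = 6×13 + 0
gcd = 13 and 13 | 27052974, so solutions exist. Divide through by 13: 1103653x ≡ 2080998 (mod 6805036).
Now find 1103653⁻¹ mod 6805036:
6805036 = 6*1103653 + 183118
1103653 = 6*183118 + 4945
183118 = 37*4945 + 153
4945 = 32*153 + 49
153 = 3*49 + 6
49 = 8*6 + 1
6 = 6*1 + 0
Back-substitute:
1 = 49 − 8·6
1 = −8·153 + 25·49
1 = 25·4945 − 808·153
1 = −808·183118 + 29921·4945
1 = 29921·1103653 − 180334·183118
1 = −180334·6805036 + 1111925·1103653
So 1103653⁻¹ ≡ 1111925 (mod 6805036).
Then x ≡ 1111925·2080998 ≡ 4115106 (mod 6805036); the smallest non-negative solution is x = 4115106.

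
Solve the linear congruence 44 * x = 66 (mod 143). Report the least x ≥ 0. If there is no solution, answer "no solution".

First find gcd(44, 143):
143 = 3·44 + 11
44 = 4·11 + 0
gcd = 11 and 11 | 66, so solutions exist. Divide through by 11: 4x ≡ 6 (mod 13).
Now find 4⁻¹ mod 13:
13 = 3·4 + 1
4 = 4·1 + 0
Back-substitute:
1 = 13 − 3·4
So 4·(-3) ≡ 1 (mod 13), i.e. 4⁻¹ ≡ 10.
Then x ≡ 10·6 ≡ 8 (mod 13); the smallest non-negative solution is x = 8.

8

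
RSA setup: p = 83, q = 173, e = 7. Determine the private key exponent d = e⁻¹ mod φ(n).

φ(n) = (p−1)(q−1) = 82·172 = 14104.
Need d with 7·d ≡ 1 (mod 14104). Apply the extended Euclidean algorithm:
14104 = 2014·7 + 6
7 = 1·6 + 1
6 = 6·1 + 0
Back-substitute:
1 = 7 − 6
1 = −14104 + 2015·7
So 7·2015 ≡ 1 (mod 14104), hence d = 2015.

2015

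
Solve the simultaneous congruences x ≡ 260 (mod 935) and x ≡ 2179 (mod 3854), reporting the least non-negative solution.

537885

Write x = 260 + 935·k. Then 935·k ≡ 2179 − 260 ≡ 1919 (mod 3854).
Need 935⁻¹ mod 3854. Extended Euclid on (3854, 935):
3854 = 4×935 + 114
935 = 8×114 + 23
114 = 4×23 + 22
23 = 1×22 + 1
22 = 22×1 + 0
Back-substitute:
1 = 23 − 22
1 = −114 + 5·23
1 = 5·935 − 41·114
1 = −41·3854 + 169·935
935⁻¹ ≡ 169 (mod 3854), so k ≡ 169·1919 ≡ 575 (mod 3854).
x = 260 + 935·575 = 537885.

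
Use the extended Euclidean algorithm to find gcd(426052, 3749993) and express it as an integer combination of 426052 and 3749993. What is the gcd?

Apply Euclid's algorithm to 3749993 and 426052:
3749993 = 8×426052 + 341577
426052 = 1×341577 + 84475
341577 = 4×84475 + 3677
84475 = 22×3677 + 3581
3677 = 1×3581 + 96
3581 = 37×96 + 29
96 = 3×29 + 9
29 = 3×9 + 2
9 = 4×2 + 1
2 = 2×1 + 0
gcd(426052, 3749993) = 1.
Working backward:
1 = 9 − 4·2
1 = −4·29 + 13·9
1 = 13·96 − 43·29
1 = −43·3581 + 1604·96
1 = 1604·3677 − 1647·3581
1 = −1647·84475 + 37838·3677
1 = 37838·341577 − 152999·84475
1 = −152999·426052 + 190837·341577
1 = 190837·3749993 − 1679695·426052
So 1 = (190837)·3749993 + (-1679695)·426052.

1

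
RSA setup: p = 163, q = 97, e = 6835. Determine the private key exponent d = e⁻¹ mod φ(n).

11131

φ(n) = (p−1)(q−1) = 162·96 = 15552.
Need d with 6835·d ≡ 1 (mod 15552). Apply the extended Euclidean algorithm:
15552 = 2×6835 + 1882
6835 = 3×1882 + 1189
1882 = 1×1189 + 693
1189 = 1×693 + 496
693 = 1×496 + 197
496 = 2×197 + 102
197 = 1×102 + 95
102 = 1×95 + 7
95 = 13×7 + 4
7 = 1×4 + 3
4 = 1×3 + 1
3 = 3×1 + 0
Back-substitute:
1 = 4 − 3
1 = −7 + 2·4
1 = 2·95 − 27·7
1 = −27·102 + 29·95
1 = 29·197 − 56·102
1 = −56·496 + 141·197
1 = 141·693 − 197·496
1 = −197·1189 + 338·693
1 = 338·1882 − 535·1189
1 = −535·6835 + 1943·1882
1 = 1943·15552 − 4421·6835
So 6835·(-4421) ≡ 1 (mod 15552), hence d ≡ -4421 ≡ 11131 (mod 15552).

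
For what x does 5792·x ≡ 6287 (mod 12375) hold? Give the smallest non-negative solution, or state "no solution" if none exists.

First find gcd(5792, 12375):
12375 = 2*5792 + 791
5792 = 7*791 + 255
791 = 3*255 + 26
255 = 9*26 + 21
26 = 1*21 + 5
21 = 4*5 + 1
5 = 5*1 + 0
gcd = 1, so a unique solution mod 12375 exists.
Back-substitute for the Bézout coefficients:
1 = 21 − 4·5
1 = −4·26 + 5·21
1 = 5·255 − 49·26
1 = −49·791 + 152·255
1 = 152·5792 − 1113·791
1 = −1113·12375 + 2378·5792
So 5792·(2378) ≡ 1 (mod 12375), giving 5792⁻¹ ≡ 2378.
x ≡ 5792⁻¹·6287 ≡ 2378·6287 ≡ 1486 (mod 12375).

1486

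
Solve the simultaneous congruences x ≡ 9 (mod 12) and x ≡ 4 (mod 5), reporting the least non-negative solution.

9

Write x = 9 + 12·k. Then 12·k ≡ 4 − 9 ≡ 0 (mod 5).
Need 12⁻¹ mod 5. Extended Euclid on (5, 2):
5 = 2·2 + 1
2 = 2·1 + 0
Back-substitute:
1 = 5 − 2·2
12⁻¹ ≡ 3 (mod 5), so k ≡ 3·0 ≡ 0 (mod 5).
x = 9 + 12·0 = 9.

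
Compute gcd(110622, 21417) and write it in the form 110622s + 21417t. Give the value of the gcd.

Euclidean algorithm:
110622 = 5·21417 + 3537
21417 = 6·3537 + 195
3537 = 18·195 + 27
195 = 7·27 + 6
27 = 4·6 + 3
6 = 2·3 + 0
gcd(110622, 21417) = 3.
Express as a combination:
3 = 27 − 4·6
3 = −4·195 + 29·27
3 = 29·3537 − 526·195
3 = −526·21417 + 3185·3537
3 = 3185·110622 − 16451·21417
So 3 = (3185)·110622 + (-16451)·21417.

3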